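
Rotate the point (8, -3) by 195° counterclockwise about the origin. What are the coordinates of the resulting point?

Rotation matrix for 195°: [[cos 195°, -sin 195°], [sin 195°, cos 195°]] ≈ [[-0.965926, 0.258819], [-0.258819, -0.965926]]
[[-0.965926, 0.258819], [-0.258819, -0.965926]] × [8, -3]ᵀ ≈ [-8.5039, 0.8272]ᵀ
Result: (-8.5039, 0.8272)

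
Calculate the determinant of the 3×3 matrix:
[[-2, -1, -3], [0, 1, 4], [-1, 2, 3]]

Expansion along first row:
det = -2·det([[1,4],[2,3]]) - -1·det([[0,4],[-1,3]]) + -3·det([[0,1],[-1,2]])
    = -2·(1·3 - 4·2) - -1·(0·3 - 4·-1) + -3·(0·2 - 1·-1)
    = -2·-5 - -1·4 + -3·1
    = 10 + 4 + -3 = 11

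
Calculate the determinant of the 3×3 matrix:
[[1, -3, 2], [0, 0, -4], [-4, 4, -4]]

Expansion along first row:
det = 1·det([[0,-4],[4,-4]]) - -3·det([[0,-4],[-4,-4]]) + 2·det([[0,0],[-4,4]])
    = 1·(0·-4 - -4·4) - -3·(0·-4 - -4·-4) + 2·(0·4 - 0·-4)
    = 1·16 - -3·-16 + 2·0
    = 16 + -48 + 0 = -32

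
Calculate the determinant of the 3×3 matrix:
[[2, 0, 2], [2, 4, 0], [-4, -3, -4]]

Expansion along first row:
det = 2·det([[4,0],[-3,-4]]) - 0·det([[2,0],[-4,-4]]) + 2·det([[2,4],[-4,-3]])
    = 2·(4·-4 - 0·-3) - 0·(2·-4 - 0·-4) + 2·(2·-3 - 4·-4)
    = 2·-16 - 0·-8 + 2·10
    = -32 + 0 + 20 = -12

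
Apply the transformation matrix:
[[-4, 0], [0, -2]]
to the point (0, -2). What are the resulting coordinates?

Matrix multiplication:
[[-4, 0], [0, -2]] × [0, -2]ᵀ
= [(-4)(0) + (0)(-2), (0)(0) + (-2)(-2)]ᵀ
= [0, 4]ᵀ
Result: (0, 4)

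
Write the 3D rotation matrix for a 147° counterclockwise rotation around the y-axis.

Rotation matrix for counterclockwise 147° around y-axis:
cos(147°) = -0.8387, sin(147°) = 0.5446
Result: [[-0.8387, 0, 0.5446], [0, 1, 0], [-0.5446, 0, -0.8387]]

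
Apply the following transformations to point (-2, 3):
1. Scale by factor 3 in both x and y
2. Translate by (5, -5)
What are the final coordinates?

Step 1: Scale (-2, 3) by 3 → (-6, 9)
Step 2: Translate by (5, -5) → (-1, 4)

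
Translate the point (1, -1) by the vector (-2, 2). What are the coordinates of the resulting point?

Translation by (-2, 2) (homogeneous matrix [[1, 0, -2], [0, 1, 2], [0, 0, 1]]):
x' = 1 + -2 = -1
y' = -1 + 2 = 1
Result: (-1, 1)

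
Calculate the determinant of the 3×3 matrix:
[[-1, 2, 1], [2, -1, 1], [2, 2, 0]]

Expansion along first row:
det = -1·det([[-1,1],[2,0]]) - 2·det([[2,1],[2,0]]) + 1·det([[2,-1],[2,2]])
    = -1·(-1·0 - 1·2) - 2·(2·0 - 1·2) + 1·(2·2 - -1·2)
    = -1·-2 - 2·-2 + 1·6
    = 2 + 4 + 6 = 12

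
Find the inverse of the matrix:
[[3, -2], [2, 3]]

For [[a,b],[c,d]], inverse = (1/det)·[[d,-b],[-c,a]]
det = (3)(3) - (-2)(2) = 9 - -4 = 13
Inverse = (1/13)·[[3, 2], [-2, 3]]
= [[3/13, 2/13], [-2/13, 3/13]]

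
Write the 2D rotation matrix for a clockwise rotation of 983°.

Rotation matrix formula: [[cos θ, -sin θ], [sin θ, cos θ]]
A clockwise rotation by 983° is equivalent to a counterclockwise rotation by -983°.
For θ = -983°:
cos(-983°) = -0.1219
sin(-983°) = 0.9925
Result: [[-0.1219, -0.9925], [0.9925, -0.1219]]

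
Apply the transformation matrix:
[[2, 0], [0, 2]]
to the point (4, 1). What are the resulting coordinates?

Matrix multiplication:
[[2, 0], [0, 2]] × [4, 1]ᵀ
= [(2)(4) + (0)(1), (0)(4) + (2)(1)]ᵀ
= [8, 2]ᵀ
Result: (8, 2)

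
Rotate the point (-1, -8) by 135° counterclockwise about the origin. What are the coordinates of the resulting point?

Rotation matrix for 135°: [[cos 135°, -sin 135°], [sin 135°, cos 135°]] ≈ [[-0.707107, -0.707107], [0.707107, -0.707107]]
[[-0.707107, -0.707107], [0.707107, -0.707107]] × [-1, -8]ᵀ ≈ [6.3640, 4.9497]ᵀ
Result: (6.3640, 4.9497)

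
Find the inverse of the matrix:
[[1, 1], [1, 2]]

For [[a,b],[c,d]], inverse = (1/det)·[[d,-b],[-c,a]]
det = (1)(2) - (1)(1) = 2 - 1 = 1
Inverse = [[2, -1], [-1, 1]]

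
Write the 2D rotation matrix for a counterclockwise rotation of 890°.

Rotation matrix formula: [[cos θ, -sin θ], [sin θ, cos θ]]
For θ = 890°:
cos(890°) = -0.9848
sin(890°) = 0.1736
Result: [[-0.9848, -0.1736], [0.1736, -0.9848]]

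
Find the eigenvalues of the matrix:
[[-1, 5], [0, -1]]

Characteristic equation: det(A - λI) = 0
λ² - (trace)λ + (det) = 0
trace = -1 + -1 = -2, det = (-1)(-1) - (5)(0) = 1
λ² - (-2)λ + (1) = 0
λ = (-2 ± √((-2)² - 4·(1))) / 2 = (-2 ± √0) / 2
Solving: λ = -1, -1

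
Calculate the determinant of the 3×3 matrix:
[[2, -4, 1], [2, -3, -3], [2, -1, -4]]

Expansion along first row:
det = 2·det([[-3,-3],[-1,-4]]) - -4·det([[2,-3],[2,-4]]) + 1·det([[2,-3],[2,-1]])
    = 2·(-3·-4 - -3·-1) - -4·(2·-4 - -3·2) + 1·(2·-1 - -3·2)
    = 2·9 - -4·-2 + 1·4
    = 18 + -8 + 4 = 14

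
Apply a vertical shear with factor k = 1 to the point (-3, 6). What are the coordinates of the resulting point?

Shear matrix for vertical shear with factor k = 1:
[[1, 0], [1, 1]]
Result: (-3, 6) → (-3, 3)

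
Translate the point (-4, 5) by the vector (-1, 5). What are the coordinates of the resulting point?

Translation by (-1, 5) (homogeneous matrix [[1, 0, -1], [0, 1, 5], [0, 0, 1]]):
x' = -4 + -1 = -5
y' = 5 + 5 = 10
Result: (-5, 10)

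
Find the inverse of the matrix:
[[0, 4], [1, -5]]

For [[a,b],[c,d]], inverse = (1/det)·[[d,-b],[-c,a]]
det = (0)(-5) - (4)(1) = 0 - 4 = -4
Inverse = (1/-4)·[[-5, -4], [-1, 0]]
= [[5/4, 1], [1/4, 0]]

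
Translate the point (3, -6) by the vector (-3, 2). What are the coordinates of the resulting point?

Translation by (-3, 2) (homogeneous matrix [[1, 0, -3], [0, 1, 2], [0, 0, 1]]):
x' = 3 + -3 = 0
y' = -6 + 2 = -4
Result: (0, -4)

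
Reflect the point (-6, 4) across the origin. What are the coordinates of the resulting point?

Reflection across origin: (-6, 4) → (6, -4)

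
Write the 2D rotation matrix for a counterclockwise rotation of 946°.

Rotation matrix formula: [[cos θ, -sin θ], [sin θ, cos θ]]
For θ = 946°:
cos(946°) = -0.6947
sin(946°) = -0.7193
Result: [[-0.6947, 0.7193], [-0.7193, -0.6947]]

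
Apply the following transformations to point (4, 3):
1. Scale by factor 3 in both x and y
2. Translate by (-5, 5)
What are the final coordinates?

Step 1: Scale (4, 3) by 3 → (12, 9)
Step 2: Translate by (-5, 5) → (7, 14)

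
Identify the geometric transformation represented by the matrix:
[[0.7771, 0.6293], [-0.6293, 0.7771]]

This matrix represents: rotation by 321° counterclockwise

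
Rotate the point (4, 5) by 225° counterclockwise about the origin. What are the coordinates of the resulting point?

Rotation matrix for 225°: [[cos 225°, -sin 225°], [sin 225°, cos 225°]] ≈ [[-0.707107, 0.707107], [-0.707107, -0.707107]]
[[-0.707107, 0.707107], [-0.707107, -0.707107]] × [4, 5]ᵀ ≈ [0.7071, -6.3640]ᵀ
Result: (0.7071, -6.3640)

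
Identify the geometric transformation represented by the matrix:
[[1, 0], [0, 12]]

This matrix represents: non-uniform scaling by sx = 1, sy = 12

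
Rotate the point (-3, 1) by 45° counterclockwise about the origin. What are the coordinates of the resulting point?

Rotation matrix for 45°: [[cos 45°, -sin 45°], [sin 45°, cos 45°]] ≈ [[0.707107, -0.707107], [0.707107, 0.707107]]
[[0.707107, -0.707107], [0.707107, 0.707107]] × [-3, 1]ᵀ ≈ [-2.8284, -1.4142]ᵀ
Result: (-2.8284, -1.4142)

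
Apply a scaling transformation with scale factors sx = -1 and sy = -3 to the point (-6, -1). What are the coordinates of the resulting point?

Scaling matrix:
[[-1, 0], [0, -3]]
Result: (-6 × -1, -1 × -3) = (6, 3)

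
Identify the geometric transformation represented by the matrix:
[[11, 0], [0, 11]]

This matrix represents: uniform scaling by factor 11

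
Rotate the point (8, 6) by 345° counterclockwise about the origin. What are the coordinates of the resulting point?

Rotation matrix for 345°: [[cos 345°, -sin 345°], [sin 345°, cos 345°]] ≈ [[0.965926, 0.258819], [-0.258819, 0.965926]]
[[0.965926, 0.258819], [-0.258819, 0.965926]] × [8, 6]ᵀ ≈ [9.2803, 3.7250]ᵀ
Result: (9.2803, 3.7250)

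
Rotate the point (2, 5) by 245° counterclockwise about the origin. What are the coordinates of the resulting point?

Rotation matrix for 245°: [[cos 245°, -sin 245°], [sin 245°, cos 245°]] ≈ [[-0.422618, 0.906308], [-0.906308, -0.422618]]
[[-0.422618, 0.906308], [-0.906308, -0.422618]] × [2, 5]ᵀ ≈ [3.6863, -3.9257]ᵀ
Result: (3.6863, -3.9257)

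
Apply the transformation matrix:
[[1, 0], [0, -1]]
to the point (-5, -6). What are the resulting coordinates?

Matrix multiplication:
[[1, 0], [0, -1]] × [-5, -6]ᵀ
= [(1)(-5) + (0)(-6), (0)(-5) + (-1)(-6)]ᵀ
= [-5, 6]ᵀ
Result: (-5, 6)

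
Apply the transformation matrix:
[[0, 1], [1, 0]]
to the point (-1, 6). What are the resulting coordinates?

Matrix multiplication:
[[0, 1], [1, 0]] × [-1, 6]ᵀ
= [(0)(-1) + (1)(6), (1)(-1) + (0)(6)]ᵀ
= [6, -1]ᵀ
Result: (6, -1)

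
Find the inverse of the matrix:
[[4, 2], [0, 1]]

For [[a,b],[c,d]], inverse = (1/det)·[[d,-b],[-c,a]]
det = (4)(1) - (2)(0) = 4 - 0 = 4
Inverse = (1/4)·[[1, -2], [0, 4]]
= [[1/4, -1/2], [0, 1]]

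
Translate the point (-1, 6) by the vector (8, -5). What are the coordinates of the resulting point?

Translation by (8, -5) (homogeneous matrix [[1, 0, 8], [0, 1, -5], [0, 0, 1]]):
x' = -1 + 8 = 7
y' = 6 + -5 = 1
Result: (7, 1)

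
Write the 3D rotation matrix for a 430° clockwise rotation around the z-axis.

Rotation matrix for clockwise 430° around z-axis:
A clockwise rotation by 430° is a counterclockwise rotation by -430°.
cos(-430°) = 0.3420, sin(-430°) = -0.9397
Result: [[0.3420, 0.9397, 0], [-0.9397, 0.3420, 0], [0, 0, 1]]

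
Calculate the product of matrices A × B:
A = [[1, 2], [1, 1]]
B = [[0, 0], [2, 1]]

Matrix multiplication:
C[0][0] = 1×0 + 2×2 = 4
C[0][1] = 1×0 + 2×1 = 2
C[1][0] = 1×0 + 1×2 = 2
C[1][1] = 1×0 + 1×1 = 1
Result: [[4, 2], [2, 1]]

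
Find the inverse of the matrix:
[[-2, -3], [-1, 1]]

For [[a,b],[c,d]], inverse = (1/det)·[[d,-b],[-c,a]]
det = (-2)(1) - (-3)(-1) = -2 - 3 = -5
Inverse = (1/-5)·[[1, 3], [1, -2]]
= [[-1/5, -3/5], [-1/5, 2/5]]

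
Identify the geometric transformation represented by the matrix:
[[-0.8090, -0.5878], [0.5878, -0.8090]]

This matrix represents: rotation by 144° counterclockwise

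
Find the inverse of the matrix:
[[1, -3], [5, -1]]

For [[a,b],[c,d]], inverse = (1/det)·[[d,-b],[-c,a]]
det = (1)(-1) - (-3)(5) = -1 - -15 = 14
Inverse = (1/14)·[[-1, 3], [-5, 1]]
= [[-1/14, 3/14], [-5/14, 1/14]]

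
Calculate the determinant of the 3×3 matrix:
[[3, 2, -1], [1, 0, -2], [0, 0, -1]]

Expansion along first row:
det = 3·det([[0,-2],[0,-1]]) - 2·det([[1,-2],[0,-1]]) + -1·det([[1,0],[0,0]])
    = 3·(0·-1 - -2·0) - 2·(1·-1 - -2·0) + -1·(1·0 - 0·0)
    = 3·0 - 2·-1 + -1·0
    = 0 + 2 + 0 = 2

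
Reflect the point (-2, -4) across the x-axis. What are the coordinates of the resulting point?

Reflection across x-axis: (-2, -4) → (-2, 4)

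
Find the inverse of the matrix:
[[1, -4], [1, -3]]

For [[a,b],[c,d]], inverse = (1/det)·[[d,-b],[-c,a]]
det = (1)(-3) - (-4)(1) = -3 - -4 = 1
Inverse = [[-3, 4], [-1, 1]]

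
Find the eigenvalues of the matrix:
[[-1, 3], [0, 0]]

Characteristic equation: det(A - λI) = 0
λ² - (trace)λ + (det) = 0
trace = -1 + 0 = -1, det = (-1)(0) - (3)(0) = 0
λ² - (-1)λ + (0) = 0
λ = (-1 ± √((-1)² - 4·(0))) / 2 = (-1 ± √1) / 2
Solving: λ = -1, 0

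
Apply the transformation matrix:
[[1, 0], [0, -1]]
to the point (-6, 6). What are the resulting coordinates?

Matrix multiplication:
[[1, 0], [0, -1]] × [-6, 6]ᵀ
= [(1)(-6) + (0)(6), (0)(-6) + (-1)(6)]ᵀ
= [-6, -6]ᵀ
Result: (-6, -6)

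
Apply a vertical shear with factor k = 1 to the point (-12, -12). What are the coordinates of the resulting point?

Shear matrix for vertical shear with factor k = 1:
[[1, 0], [1, 1]]
Result: (-12, -12) → (-12, -24)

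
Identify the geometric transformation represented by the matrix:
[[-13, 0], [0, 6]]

This matrix represents: non-uniform scaling by sx = -13, sy = 6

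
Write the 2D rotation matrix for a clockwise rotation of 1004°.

Rotation matrix formula: [[cos θ, -sin θ], [sin θ, cos θ]]
A clockwise rotation by 1004° is equivalent to a counterclockwise rotation by -1004°.
For θ = -1004°:
cos(-1004°) = 0.2419
sin(-1004°) = 0.9703
Result: [[0.2419, -0.9703], [0.9703, 0.2419]]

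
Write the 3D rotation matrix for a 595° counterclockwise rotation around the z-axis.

Rotation matrix for counterclockwise 595° around z-axis:
cos(595°) = -0.5736, sin(595°) = -0.8192
Result: [[-0.5736, 0.8192, 0], [-0.8192, -0.5736, 0], [0, 0, 1]]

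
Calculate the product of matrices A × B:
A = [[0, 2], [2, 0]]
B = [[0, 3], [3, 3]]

Matrix multiplication:
C[0][0] = 0×0 + 2×3 = 6
C[0][1] = 0×3 + 2×3 = 6
C[1][0] = 2×0 + 0×3 = 0
C[1][1] = 2×3 + 0×3 = 6
Result: [[6, 6], [0, 6]]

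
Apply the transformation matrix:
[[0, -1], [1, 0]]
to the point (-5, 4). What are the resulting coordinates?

Matrix multiplication:
[[0, -1], [1, 0]] × [-5, 4]ᵀ
= [(0)(-5) + (-1)(4), (1)(-5) + (0)(4)]ᵀ
= [-4, -5]ᵀ
Result: (-4, -5)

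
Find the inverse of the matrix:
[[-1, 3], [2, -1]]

For [[a,b],[c,d]], inverse = (1/det)·[[d,-b],[-c,a]]
det = (-1)(-1) - (3)(2) = 1 - 6 = -5
Inverse = (1/-5)·[[-1, -3], [-2, -1]]
= [[1/5, 3/5], [2/5, 1/5]]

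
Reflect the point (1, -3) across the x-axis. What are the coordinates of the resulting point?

Reflection across x-axis: (1, -3) → (1, 3)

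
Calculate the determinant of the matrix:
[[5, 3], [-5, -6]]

For a 2×2 matrix [[a, b], [c, d]], det = ad - bc
det = (5)(-6) - (3)(-5) = -30 - -15 = -15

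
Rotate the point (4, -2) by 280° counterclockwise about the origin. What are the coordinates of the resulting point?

Rotation matrix for 280°: [[cos 280°, -sin 280°], [sin 280°, cos 280°]] ≈ [[0.173648, 0.984808], [-0.984808, 0.173648]]
[[0.173648, 0.984808], [-0.984808, 0.173648]] × [4, -2]ᵀ ≈ [-1.2750, -4.2865]ᵀ
Result: (-1.2750, -4.2865)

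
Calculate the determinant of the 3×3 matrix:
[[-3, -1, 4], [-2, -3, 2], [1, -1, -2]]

Expansion along first row:
det = -3·det([[-3,2],[-1,-2]]) - -1·det([[-2,2],[1,-2]]) + 4·det([[-2,-3],[1,-1]])
    = -3·(-3·-2 - 2·-1) - -1·(-2·-2 - 2·1) + 4·(-2·-1 - -3·1)
    = -3·8 - -1·2 + 4·5
    = -24 + 2 + 20 = -2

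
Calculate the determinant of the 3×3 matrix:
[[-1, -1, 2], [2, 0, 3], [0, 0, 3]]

Expansion along first row:
det = -1·det([[0,3],[0,3]]) - -1·det([[2,3],[0,3]]) + 2·det([[2,0],[0,0]])
    = -1·(0·3 - 3·0) - -1·(2·3 - 3·0) + 2·(2·0 - 0·0)
    = -1·0 - -1·6 + 2·0
    = 0 + 6 + 0 = 6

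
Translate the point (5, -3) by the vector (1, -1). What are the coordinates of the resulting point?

Translation by (1, -1) (homogeneous matrix [[1, 0, 1], [0, 1, -1], [0, 0, 1]]):
x' = 5 + 1 = 6
y' = -3 + -1 = -4
Result: (6, -4)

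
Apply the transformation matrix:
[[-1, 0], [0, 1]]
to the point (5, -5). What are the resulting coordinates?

Matrix multiplication:
[[-1, 0], [0, 1]] × [5, -5]ᵀ
= [(-1)(5) + (0)(-5), (0)(5) + (1)(-5)]ᵀ
= [-5, -5]ᵀ
Result: (-5, -5)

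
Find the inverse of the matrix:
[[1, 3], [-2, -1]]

For [[a,b],[c,d]], inverse = (1/det)·[[d,-b],[-c,a]]
det = (1)(-1) - (3)(-2) = -1 - -6 = 5
Inverse = (1/5)·[[-1, -3], [2, 1]]
= [[-1/5, -3/5], [2/5, 1/5]]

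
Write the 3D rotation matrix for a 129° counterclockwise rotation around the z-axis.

Rotation matrix for counterclockwise 129° around z-axis:
cos(129°) = -0.6293, sin(129°) = 0.7771
Result: [[-0.6293, -0.7771, 0], [0.7771, -0.6293, 0], [0, 0, 1]]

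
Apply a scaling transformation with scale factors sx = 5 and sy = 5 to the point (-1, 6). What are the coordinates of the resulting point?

Scaling matrix:
[[5, 0], [0, 5]]
Result: (-1 × 5, 6 × 5) = (-5, 30)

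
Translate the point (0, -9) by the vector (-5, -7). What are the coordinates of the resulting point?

Translation by (-5, -7) (homogeneous matrix [[1, 0, -5], [0, 1, -7], [0, 0, 1]]):
x' = 0 + -5 = -5
y' = -9 + -7 = -16
Result: (-5, -16)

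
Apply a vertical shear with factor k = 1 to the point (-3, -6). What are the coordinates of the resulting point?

Shear matrix for vertical shear with factor k = 1:
[[1, 0], [1, 1]]
Result: (-3, -6) → (-3, -9)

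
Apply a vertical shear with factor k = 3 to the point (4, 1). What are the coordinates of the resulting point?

Shear matrix for vertical shear with factor k = 3:
[[1, 0], [3, 1]]
Result: (4, 1) → (4, 13)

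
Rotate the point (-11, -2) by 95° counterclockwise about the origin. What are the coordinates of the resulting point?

Rotation matrix for 95°: [[cos 95°, -sin 95°], [sin 95°, cos 95°]] ≈ [[-0.087156, -0.996195], [0.996195, -0.087156]]
[[-0.087156, -0.996195], [0.996195, -0.087156]] × [-11, -2]ᵀ ≈ [2.9511, -10.7838]ᵀ
Result: (2.9511, -10.7838)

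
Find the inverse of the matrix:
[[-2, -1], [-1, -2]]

For [[a,b],[c,d]], inverse = (1/det)·[[d,-b],[-c,a]]
det = (-2)(-2) - (-1)(-1) = 4 - 1 = 3
Inverse = (1/3)·[[-2, 1], [1, -2]]
= [[-2/3, 1/3], [1/3, -2/3]]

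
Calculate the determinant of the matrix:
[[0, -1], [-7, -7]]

For a 2×2 matrix [[a, b], [c, d]], det = ad - bc
det = (0)(-7) - (-1)(-7) = 0 - 7 = -7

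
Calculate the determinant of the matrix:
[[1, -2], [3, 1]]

For a 2×2 matrix [[a, b], [c, d]], det = ad - bc
det = (1)(1) - (-2)(3) = 1 - -6 = 7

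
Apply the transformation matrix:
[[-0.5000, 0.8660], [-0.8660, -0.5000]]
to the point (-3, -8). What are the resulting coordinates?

Matrix multiplication:
[[-0.5000, 0.8660], [-0.8660, -0.5000]] × [-3, -8]ᵀ
= [(-0.5000)(-3) + (0.8660)(-8), (-0.8660)(-3) + (-0.5000)(-8)]ᵀ
= [-5.4280, 6.5980]ᵀ
Result: (-5.4280, 6.5980)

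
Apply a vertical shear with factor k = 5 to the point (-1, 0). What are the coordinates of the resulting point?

Shear matrix for vertical shear with factor k = 5:
[[1, 0], [5, 1]]
Result: (-1, 0) → (-1, -5)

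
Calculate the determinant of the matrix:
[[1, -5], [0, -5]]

For a 2×2 matrix [[a, b], [c, d]], det = ad - bc
det = (1)(-5) - (-5)(0) = -5 - 0 = -5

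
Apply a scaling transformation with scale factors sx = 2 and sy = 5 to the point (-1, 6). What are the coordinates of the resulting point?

Scaling matrix:
[[2, 0], [0, 5]]
Result: (-1 × 2, 6 × 5) = (-2, 30)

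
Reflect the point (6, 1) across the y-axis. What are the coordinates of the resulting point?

Reflection across y-axis: (6, 1) → (-6, 1)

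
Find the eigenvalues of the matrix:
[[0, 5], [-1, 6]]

Characteristic equation: det(A - λI) = 0
λ² - (trace)λ + (det) = 0
trace = 0 + 6 = 6, det = (0)(6) - (5)(-1) = 5
λ² - (6)λ + (5) = 0
λ = (6 ± √((6)² - 4·(5))) / 2 = (6 ± √16) / 2
Solving: λ = 1, 5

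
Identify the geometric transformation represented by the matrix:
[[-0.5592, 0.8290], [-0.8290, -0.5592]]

This matrix represents: rotation by 236° counterclockwise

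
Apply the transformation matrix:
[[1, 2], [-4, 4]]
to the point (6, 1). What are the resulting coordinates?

Matrix multiplication:
[[1, 2], [-4, 4]] × [6, 1]ᵀ
= [(1)(6) + (2)(1), (-4)(6) + (4)(1)]ᵀ
= [8, -20]ᵀ
Result: (8, -20)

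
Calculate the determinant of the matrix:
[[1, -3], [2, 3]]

For a 2×2 matrix [[a, b], [c, d]], det = ad - bc
det = (1)(3) - (-3)(2) = 3 - -6 = 9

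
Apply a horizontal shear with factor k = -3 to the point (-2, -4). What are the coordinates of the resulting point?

Shear matrix for horizontal shear with factor k = -3:
[[1, -3], [0, 1]]
Result: (-2, -4) → (10, -4)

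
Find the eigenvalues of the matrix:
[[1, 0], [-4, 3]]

Characteristic equation: det(A - λI) = 0
λ² - (trace)λ + (det) = 0
trace = 1 + 3 = 4, det = (1)(3) - (0)(-4) = 3
λ² - (4)λ + (3) = 0
λ = (4 ± √((4)² - 4·(3))) / 2 = (4 ± √4) / 2
Solving: λ = 1, 3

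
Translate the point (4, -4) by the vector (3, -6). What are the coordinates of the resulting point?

Translation by (3, -6) (homogeneous matrix [[1, 0, 3], [0, 1, -6], [0, 0, 1]]):
x' = 4 + 3 = 7
y' = -4 + -6 = -10
Result: (7, -10)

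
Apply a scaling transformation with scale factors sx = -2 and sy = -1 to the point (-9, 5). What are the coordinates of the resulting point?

Scaling matrix:
[[-2, 0], [0, -1]]
Result: (-9 × -2, 5 × -1) = (18, -5)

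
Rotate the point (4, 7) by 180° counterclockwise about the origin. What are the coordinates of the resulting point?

Rotation matrix for 180°: [[cos 180°, -sin 180°], [sin 180°, cos 180°]] = [[-1, 0], [0, -1]]
[[-1, 0], [0, -1]] × [4, 7]ᵀ = [-4, -7]ᵀ
Result: (-4, -7)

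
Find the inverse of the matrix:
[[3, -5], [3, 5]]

For [[a,b],[c,d]], inverse = (1/det)·[[d,-b],[-c,a]]
det = (3)(5) - (-5)(3) = 15 - -15 = 30
Inverse = (1/30)·[[5, 5], [-3, 3]]
= [[1/6, 1/6], [-1/10, 1/10]]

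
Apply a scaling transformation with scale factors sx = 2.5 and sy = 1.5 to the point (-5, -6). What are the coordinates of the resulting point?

Scaling matrix:
[[2.50, 0], [0, 1.50]]
Result: (-5 × 2.5, -6 × 1.5) = (-12.5, -9)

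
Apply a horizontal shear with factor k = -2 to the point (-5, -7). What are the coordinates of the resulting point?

Shear matrix for horizontal shear with factor k = -2:
[[1, -2], [0, 1]]
Result: (-5, -7) → (9, -7)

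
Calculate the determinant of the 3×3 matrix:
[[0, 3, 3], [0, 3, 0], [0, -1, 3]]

Expansion along first row:
det = 0·det([[3,0],[-1,3]]) - 3·det([[0,0],[0,3]]) + 3·det([[0,3],[0,-1]])
    = 0·(3·3 - 0·-1) - 3·(0·3 - 0·0) + 3·(0·-1 - 3·0)
    = 0·9 - 3·0 + 3·0
    = 0 + 0 + 0 = 0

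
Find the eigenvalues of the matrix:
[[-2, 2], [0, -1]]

Characteristic equation: det(A - λI) = 0
λ² - (trace)λ + (det) = 0
trace = -2 + -1 = -3, det = (-2)(-1) - (2)(0) = 2
λ² - (-3)λ + (2) = 0
λ = (-3 ± √((-3)² - 4·(2))) / 2 = (-3 ± √1) / 2
Solving: λ = -2, -1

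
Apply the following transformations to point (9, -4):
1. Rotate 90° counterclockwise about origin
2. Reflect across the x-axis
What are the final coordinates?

Step 1: Rotate 90° → (4, 9)
Step 2: Reflect across x-axis → (4, -9)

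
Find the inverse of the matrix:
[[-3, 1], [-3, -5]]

For [[a,b],[c,d]], inverse = (1/det)·[[d,-b],[-c,a]]
det = (-3)(-5) - (1)(-3) = 15 - -3 = 18
Inverse = (1/18)·[[-5, -1], [3, -3]]
= [[-5/18, -1/18], [1/6, -1/6]]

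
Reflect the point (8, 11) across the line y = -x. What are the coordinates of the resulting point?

Reflection across line y = -x: (8, 11) → (-11, -8)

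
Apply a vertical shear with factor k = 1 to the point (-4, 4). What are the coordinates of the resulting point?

Shear matrix for vertical shear with factor k = 1:
[[1, 0], [1, 1]]
Result: (-4, 4) → (-4, 0)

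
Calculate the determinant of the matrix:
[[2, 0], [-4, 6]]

For a 2×2 matrix [[a, b], [c, d]], det = ad - bc
det = (2)(6) - (0)(-4) = 12 - 0 = 12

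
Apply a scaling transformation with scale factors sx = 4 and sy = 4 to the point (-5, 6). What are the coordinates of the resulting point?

Scaling matrix:
[[4, 0], [0, 4]]
Result: (-5 × 4, 6 × 4) = (-20, 24)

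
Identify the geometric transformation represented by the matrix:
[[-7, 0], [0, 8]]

This matrix represents: non-uniform scaling by sx = -7, sy = 8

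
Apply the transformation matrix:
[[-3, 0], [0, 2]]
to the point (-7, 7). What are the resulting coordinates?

Matrix multiplication:
[[-3, 0], [0, 2]] × [-7, 7]ᵀ
= [(-3)(-7) + (0)(7), (0)(-7) + (2)(7)]ᵀ
= [21, 14]ᵀ
Result: (21, 14)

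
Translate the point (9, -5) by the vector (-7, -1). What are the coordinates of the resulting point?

Translation by (-7, -1) (homogeneous matrix [[1, 0, -7], [0, 1, -1], [0, 0, 1]]):
x' = 9 + -7 = 2
y' = -5 + -1 = -6
Result: (2, -6)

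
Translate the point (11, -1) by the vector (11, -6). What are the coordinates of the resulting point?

Translation by (11, -6) (homogeneous matrix [[1, 0, 11], [0, 1, -6], [0, 0, 1]]):
x' = 11 + 11 = 22
y' = -1 + -6 = -7
Result: (22, -7)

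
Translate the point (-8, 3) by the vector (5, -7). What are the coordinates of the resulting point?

Translation by (5, -7) (homogeneous matrix [[1, 0, 5], [0, 1, -7], [0, 0, 1]]):
x' = -8 + 5 = -3
y' = 3 + -7 = -4
Result: (-3, -4)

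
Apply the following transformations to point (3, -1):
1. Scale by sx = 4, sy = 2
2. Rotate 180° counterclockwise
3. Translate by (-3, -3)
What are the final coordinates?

Step 1: Scale → (12, -2)
Step 2: Rotate 180° → (-12, 2)
Step 3: Translate → (-15, -1)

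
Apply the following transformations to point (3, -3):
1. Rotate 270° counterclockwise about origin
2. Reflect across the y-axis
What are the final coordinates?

Step 1: Rotate 270° → (-3, -3)
Step 2: Reflect across y-axis → (3, -3)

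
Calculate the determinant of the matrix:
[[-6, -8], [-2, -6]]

For a 2×2 matrix [[a, b], [c, d]], det = ad - bc
det = (-6)(-6) - (-8)(-2) = 36 - 16 = 20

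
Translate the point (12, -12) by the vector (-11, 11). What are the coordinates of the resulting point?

Translation by (-11, 11) (homogeneous matrix [[1, 0, -11], [0, 1, 11], [0, 0, 1]]):
x' = 12 + -11 = 1
y' = -12 + 11 = -1
Result: (1, -1)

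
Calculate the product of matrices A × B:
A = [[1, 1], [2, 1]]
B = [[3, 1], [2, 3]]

Matrix multiplication:
C[0][0] = 1×3 + 1×2 = 5
C[0][1] = 1×1 + 1×3 = 4
C[1][0] = 2×3 + 1×2 = 8
C[1][1] = 2×1 + 1×3 = 5
Result: [[5, 4], [8, 5]]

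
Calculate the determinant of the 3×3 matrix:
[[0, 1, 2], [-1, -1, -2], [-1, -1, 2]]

Expansion along first row:
det = 0·det([[-1,-2],[-1,2]]) - 1·det([[-1,-2],[-1,2]]) + 2·det([[-1,-1],[-1,-1]])
    = 0·(-1·2 - -2·-1) - 1·(-1·2 - -2·-1) + 2·(-1·-1 - -1·-1)
    = 0·-4 - 1·-4 + 2·0
    = 0 + 4 + 0 = 4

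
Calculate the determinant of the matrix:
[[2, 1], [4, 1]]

For a 2×2 matrix [[a, b], [c, d]], det = ad - bc
det = (2)(1) - (1)(4) = 2 - 4 = -2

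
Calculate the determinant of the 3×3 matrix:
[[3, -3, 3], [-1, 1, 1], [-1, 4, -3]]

Expansion along first row:
det = 3·det([[1,1],[4,-3]]) - -3·det([[-1,1],[-1,-3]]) + 3·det([[-1,1],[-1,4]])
    = 3·(1·-3 - 1·4) - -3·(-1·-3 - 1·-1) + 3·(-1·4 - 1·-1)
    = 3·-7 - -3·4 + 3·-3
    = -21 + 12 + -9 = -18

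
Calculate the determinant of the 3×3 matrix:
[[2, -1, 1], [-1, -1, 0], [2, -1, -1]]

Expansion along first row:
det = 2·det([[-1,0],[-1,-1]]) - -1·det([[-1,0],[2,-1]]) + 1·det([[-1,-1],[2,-1]])
    = 2·(-1·-1 - 0·-1) - -1·(-1·-1 - 0·2) + 1·(-1·-1 - -1·2)
    = 2·1 - -1·1 + 1·3
    = 2 + 1 + 3 = 6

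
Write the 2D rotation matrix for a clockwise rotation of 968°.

Rotation matrix formula: [[cos θ, -sin θ], [sin θ, cos θ]]
A clockwise rotation by 968° is equivalent to a counterclockwise rotation by -968°.
For θ = -968°:
cos(-968°) = -0.3746
sin(-968°) = 0.9272
Result: [[-0.3746, -0.9272], [0.9272, -0.3746]]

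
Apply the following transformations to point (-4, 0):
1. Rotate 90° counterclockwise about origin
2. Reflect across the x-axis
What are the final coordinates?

Step 1: Rotate 90° → (0, -4)
Step 2: Reflect across x-axis → (0, 4)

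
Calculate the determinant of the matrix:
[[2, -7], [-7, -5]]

For a 2×2 matrix [[a, b], [c, d]], det = ad - bc
det = (2)(-5) - (-7)(-7) = -10 - 49 = -59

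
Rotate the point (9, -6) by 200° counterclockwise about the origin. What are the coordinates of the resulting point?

Rotation matrix for 200°: [[cos 200°, -sin 200°], [sin 200°, cos 200°]] ≈ [[-0.939693, 0.342020], [-0.342020, -0.939693]]
[[-0.939693, 0.342020], [-0.342020, -0.939693]] × [9, -6]ᵀ ≈ [-10.5094, 2.5600]ᵀ
Result: (-10.5094, 2.5600)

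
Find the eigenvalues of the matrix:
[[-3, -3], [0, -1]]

Characteristic equation: det(A - λI) = 0
λ² - (trace)λ + (det) = 0
trace = -3 + -1 = -4, det = (-3)(-1) - (-3)(0) = 3
λ² - (-4)λ + (3) = 0
λ = (-4 ± √((-4)² - 4·(3))) / 2 = (-4 ± √4) / 2
Solving: λ = -3, -1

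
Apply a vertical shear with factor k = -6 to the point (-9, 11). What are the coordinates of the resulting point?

Shear matrix for vertical shear with factor k = -6:
[[1, 0], [-6, 1]]
Result: (-9, 11) → (-9, 65)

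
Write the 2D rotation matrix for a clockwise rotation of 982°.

Rotation matrix formula: [[cos θ, -sin θ], [sin θ, cos θ]]
A clockwise rotation by 982° is equivalent to a counterclockwise rotation by -982°.
For θ = -982°:
cos(-982°) = -0.1392
sin(-982°) = 0.9903
Result: [[-0.1392, -0.9903], [0.9903, -0.1392]]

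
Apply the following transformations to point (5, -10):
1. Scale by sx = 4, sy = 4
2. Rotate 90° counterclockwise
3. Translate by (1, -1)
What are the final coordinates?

Step 1: Scale → (20, -40)
Step 2: Rotate 90° → (40, 20)
Step 3: Translate → (41, 19)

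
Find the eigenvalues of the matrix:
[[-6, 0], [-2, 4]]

Characteristic equation: det(A - λI) = 0
λ² - (trace)λ + (det) = 0
trace = -6 + 4 = -2, det = (-6)(4) - (0)(-2) = -24
λ² - (-2)λ + (-24) = 0
λ = (-2 ± √((-2)² - 4·(-24))) / 2 = (-2 ± √100) / 2
Solving: λ = -6, 4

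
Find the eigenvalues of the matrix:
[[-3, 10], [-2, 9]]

Characteristic equation: det(A - λI) = 0
λ² - (trace)λ + (det) = 0
trace = -3 + 9 = 6, det = (-3)(9) - (10)(-2) = -7
λ² - (6)λ + (-7) = 0
λ = (6 ± √((6)² - 4·(-7))) / 2 = (6 ± √64) / 2
Solving: λ = -1, 7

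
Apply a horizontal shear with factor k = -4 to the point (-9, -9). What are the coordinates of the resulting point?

Shear matrix for horizontal shear with factor k = -4:
[[1, -4], [0, 1]]
Result: (-9, -9) → (27, -9)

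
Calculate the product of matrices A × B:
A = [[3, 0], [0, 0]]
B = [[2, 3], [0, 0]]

Matrix multiplication:
C[0][0] = 3×2 + 0×0 = 6
C[0][1] = 3×3 + 0×0 = 9
C[1][0] = 0×2 + 0×0 = 0
C[1][1] = 0×3 + 0×0 = 0
Result: [[6, 9], [0, 0]]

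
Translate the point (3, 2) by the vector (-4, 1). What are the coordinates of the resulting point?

Translation by (-4, 1) (homogeneous matrix [[1, 0, -4], [0, 1, 1], [0, 0, 1]]):
x' = 3 + -4 = -1
y' = 2 + 1 = 3
Result: (-1, 3)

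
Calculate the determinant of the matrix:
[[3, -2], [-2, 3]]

For a 2×2 matrix [[a, b], [c, d]], det = ad - bc
det = (3)(3) - (-2)(-2) = 9 - 4 = 5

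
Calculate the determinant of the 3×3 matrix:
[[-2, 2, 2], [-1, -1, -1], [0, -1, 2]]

Expansion along first row:
det = -2·det([[-1,-1],[-1,2]]) - 2·det([[-1,-1],[0,2]]) + 2·det([[-1,-1],[0,-1]])
    = -2·(-1·2 - -1·-1) - 2·(-1·2 - -1·0) + 2·(-1·-1 - -1·0)
    = -2·-3 - 2·-2 + 2·1
    = 6 + 4 + 2 = 12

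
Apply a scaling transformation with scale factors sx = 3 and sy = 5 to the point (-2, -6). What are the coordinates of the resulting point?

Scaling matrix:
[[3, 0], [0, 5]]
Result: (-2 × 3, -6 × 5) = (-6, -30)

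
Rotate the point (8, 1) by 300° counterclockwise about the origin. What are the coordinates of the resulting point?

Rotation matrix for 300°: [[cos 300°, -sin 300°], [sin 300°, cos 300°]] ≈ [[0.500000, 0.866025], [-0.866025, 0.500000]]
[[0.500000, 0.866025], [-0.866025, 0.500000]] × [8, 1]ᵀ ≈ [4.8660, -6.4282]ᵀ
Result: (4.8660, -6.4282)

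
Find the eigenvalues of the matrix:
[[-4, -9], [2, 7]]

Characteristic equation: det(A - λI) = 0
λ² - (trace)λ + (det) = 0
trace = -4 + 7 = 3, det = (-4)(7) - (-9)(2) = -10
λ² - (3)λ + (-10) = 0
λ = (3 ± √((3)² - 4·(-10))) / 2 = (3 ± √49) / 2
Solving: λ = -2, 5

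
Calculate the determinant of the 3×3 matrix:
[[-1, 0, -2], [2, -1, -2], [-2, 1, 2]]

Expansion along first row:
det = -1·det([[-1,-2],[1,2]]) - 0·det([[2,-2],[-2,2]]) + -2·det([[2,-1],[-2,1]])
    = -1·(-1·2 - -2·1) - 0·(2·2 - -2·-2) + -2·(2·1 - -1·-2)
    = -1·0 - 0·0 + -2·0
    = 0 + 0 + 0 = 0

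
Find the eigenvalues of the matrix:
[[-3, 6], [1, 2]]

Characteristic equation: det(A - λI) = 0
λ² - (trace)λ + (det) = 0
trace = -3 + 2 = -1, det = (-3)(2) - (6)(1) = -12
λ² - (-1)λ + (-12) = 0
λ = (-1 ± √((-1)² - 4·(-12))) / 2 = (-1 ± √49) / 2
Solving: λ = -4, 3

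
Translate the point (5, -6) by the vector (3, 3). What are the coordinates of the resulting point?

Translation by (3, 3) (homogeneous matrix [[1, 0, 3], [0, 1, 3], [0, 0, 1]]):
x' = 5 + 3 = 8
y' = -6 + 3 = -3
Result: (8, -3)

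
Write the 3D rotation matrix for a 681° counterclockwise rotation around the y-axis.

Rotation matrix for counterclockwise 681° around y-axis:
cos(681°) = 0.7771, sin(681°) = -0.6293
Result: [[0.7771, 0, -0.6293], [0, 1, 0], [0.6293, 0, 0.7771]]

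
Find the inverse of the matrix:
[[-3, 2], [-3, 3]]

For [[a,b],[c,d]], inverse = (1/det)·[[d,-b],[-c,a]]
det = (-3)(3) - (2)(-3) = -9 - -6 = -3
Inverse = (1/-3)·[[3, -2], [3, -3]]
= [[-1, 2/3], [-1, 1]]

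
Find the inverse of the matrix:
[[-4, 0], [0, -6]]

For [[a,b],[c,d]], inverse = (1/det)·[[d,-b],[-c,a]]
det = (-4)(-6) - (0)(0) = 24 - 0 = 24
Inverse = (1/24)·[[-6, 0], [0, -4]]
= [[-1/4, 0], [0, -1/6]]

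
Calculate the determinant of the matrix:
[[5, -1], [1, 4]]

For a 2×2 matrix [[a, b], [c, d]], det = ad - bc
det = (5)(4) - (-1)(1) = 20 - -1 = 21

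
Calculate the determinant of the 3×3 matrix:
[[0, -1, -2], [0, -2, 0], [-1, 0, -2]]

Expansion along first row:
det = 0·det([[-2,0],[0,-2]]) - -1·det([[0,0],[-1,-2]]) + -2·det([[0,-2],[-1,0]])
    = 0·(-2·-2 - 0·0) - -1·(0·-2 - 0·-1) + -2·(0·0 - -2·-1)
    = 0·4 - -1·0 + -2·-2
    = 0 + 0 + 4 = 4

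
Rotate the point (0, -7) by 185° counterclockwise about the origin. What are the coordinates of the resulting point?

Rotation matrix for 185°: [[cos 185°, -sin 185°], [sin 185°, cos 185°]] ≈ [[-0.996195, 0.087156], [-0.087156, -0.996195]]
[[-0.996195, 0.087156], [-0.087156, -0.996195]] × [0, -7]ᵀ ≈ [-0.6101, 6.9734]ᵀ
Result: (-0.6101, 6.9734)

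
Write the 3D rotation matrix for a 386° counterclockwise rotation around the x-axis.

Rotation matrix for counterclockwise 386° around x-axis:
cos(386°) = 0.8988, sin(386°) = 0.4384
Result: [[1, 0, 0], [0, 0.8988, -0.4384], [0, 0.4384, 0.8988]]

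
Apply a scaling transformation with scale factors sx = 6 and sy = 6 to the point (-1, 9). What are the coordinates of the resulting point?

Scaling matrix:
[[6, 0], [0, 6]]
Result: (-1 × 6, 9 × 6) = (-6, 54)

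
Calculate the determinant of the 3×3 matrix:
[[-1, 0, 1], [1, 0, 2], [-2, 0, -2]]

Expansion along first row:
det = -1·det([[0,2],[0,-2]]) - 0·det([[1,2],[-2,-2]]) + 1·det([[1,0],[-2,0]])
    = -1·(0·-2 - 2·0) - 0·(1·-2 - 2·-2) + 1·(1·0 - 0·-2)
    = -1·0 - 0·2 + 1·0
    = 0 + 0 + 0 = 0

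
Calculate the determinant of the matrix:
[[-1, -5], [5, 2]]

For a 2×2 matrix [[a, b], [c, d]], det = ad - bc
det = (-1)(2) - (-5)(5) = -2 - -25 = 23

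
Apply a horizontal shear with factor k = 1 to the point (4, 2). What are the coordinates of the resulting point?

Shear matrix for horizontal shear with factor k = 1:
[[1, 1], [0, 1]]
Result: (4, 2) → (6, 2)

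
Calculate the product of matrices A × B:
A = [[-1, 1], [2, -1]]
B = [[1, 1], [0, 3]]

Matrix multiplication:
C[0][0] = -1×1 + 1×0 = -1
C[0][1] = -1×1 + 1×3 = 2
C[1][0] = 2×1 + -1×0 = 2
C[1][1] = 2×1 + -1×3 = -1
Result: [[-1, 2], [2, -1]]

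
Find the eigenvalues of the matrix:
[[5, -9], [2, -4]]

Characteristic equation: det(A - λI) = 0
λ² - (trace)λ + (det) = 0
trace = 5 + -4 = 1, det = (5)(-4) - (-9)(2) = -2
λ² - (1)λ + (-2) = 0
λ = (1 ± √((1)² - 4·(-2))) / 2 = (1 ± √9) / 2
Solving: λ = -1, 2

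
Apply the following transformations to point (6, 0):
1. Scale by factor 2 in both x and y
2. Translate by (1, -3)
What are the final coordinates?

Step 1: Scale (6, 0) by 2 → (12, 0)
Step 2: Translate by (1, -3) → (13, -3)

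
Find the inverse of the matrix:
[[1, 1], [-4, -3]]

For [[a,b],[c,d]], inverse = (1/det)·[[d,-b],[-c,a]]
det = (1)(-3) - (1)(-4) = -3 - -4 = 1
Inverse = [[-3, -1], [4, 1]]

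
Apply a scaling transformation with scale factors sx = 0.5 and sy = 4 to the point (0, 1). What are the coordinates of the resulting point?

Scaling matrix:
[[0.50, 0], [0, 4]]
Result: (0 × 0.5, 1 × 4) = (0, 4)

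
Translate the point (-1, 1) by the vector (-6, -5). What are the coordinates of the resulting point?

Translation by (-6, -5) (homogeneous matrix [[1, 0, -6], [0, 1, -5], [0, 0, 1]]):
x' = -1 + -6 = -7
y' = 1 + -5 = -4
Result: (-7, -4)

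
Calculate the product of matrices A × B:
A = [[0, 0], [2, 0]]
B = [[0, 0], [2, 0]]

Matrix multiplication:
C[0][0] = 0×0 + 0×2 = 0
C[0][1] = 0×0 + 0×0 = 0
C[1][0] = 2×0 + 0×2 = 0
C[1][1] = 2×0 + 0×0 = 0
Result: [[0, 0], [0, 0]]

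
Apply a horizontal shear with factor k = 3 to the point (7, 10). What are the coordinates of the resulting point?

Shear matrix for horizontal shear with factor k = 3:
[[1, 3], [0, 1]]
Result: (7, 10) → (37, 10)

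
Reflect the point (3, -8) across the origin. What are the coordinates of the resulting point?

Reflection across origin: (3, -8) → (-3, 8)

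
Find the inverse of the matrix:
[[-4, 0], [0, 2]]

For [[a,b],[c,d]], inverse = (1/det)·[[d,-b],[-c,a]]
det = (-4)(2) - (0)(0) = -8 - 0 = -8
Inverse = (1/-8)·[[2, 0], [0, -4]]
= [[-1/4, 0], [0, 1/2]]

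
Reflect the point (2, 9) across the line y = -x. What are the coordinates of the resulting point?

Reflection across line y = -x: (2, 9) → (-9, -2)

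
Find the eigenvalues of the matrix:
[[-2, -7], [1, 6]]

Characteristic equation: det(A - λI) = 0
λ² - (trace)λ + (det) = 0
trace = -2 + 6 = 4, det = (-2)(6) - (-7)(1) = -5
λ² - (4)λ + (-5) = 0
λ = (4 ± √((4)² - 4·(-5))) / 2 = (4 ± √36) / 2
Solving: λ = -1, 5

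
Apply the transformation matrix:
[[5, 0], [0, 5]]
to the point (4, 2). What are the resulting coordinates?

Matrix multiplication:
[[5, 0], [0, 5]] × [4, 2]ᵀ
= [(5)(4) + (0)(2), (0)(4) + (5)(2)]ᵀ
= [20, 10]ᵀ
Result: (20, 10)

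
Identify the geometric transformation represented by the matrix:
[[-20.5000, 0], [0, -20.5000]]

This matrix represents: uniform scaling by factor -20.5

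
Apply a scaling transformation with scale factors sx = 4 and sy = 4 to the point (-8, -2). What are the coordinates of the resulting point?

Scaling matrix:
[[4, 0], [0, 4]]
Result: (-8 × 4, -2 × 4) = (-32, -8)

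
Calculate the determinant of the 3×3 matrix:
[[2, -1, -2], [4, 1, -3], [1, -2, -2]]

Expansion along first row:
det = 2·det([[1,-3],[-2,-2]]) - -1·det([[4,-3],[1,-2]]) + -2·det([[4,1],[1,-2]])
    = 2·(1·-2 - -3·-2) - -1·(4·-2 - -3·1) + -2·(4·-2 - 1·1)
    = 2·-8 - -1·-5 + -2·-9
    = -16 + -5 + 18 = -3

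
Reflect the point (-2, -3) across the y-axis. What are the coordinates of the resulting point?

Reflection across y-axis: (-2, -3) → (2, -3)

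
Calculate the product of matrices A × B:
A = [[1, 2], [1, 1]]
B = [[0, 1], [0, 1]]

Matrix multiplication:
C[0][0] = 1×0 + 2×0 = 0
C[0][1] = 1×1 + 2×1 = 3
C[1][0] = 1×0 + 1×0 = 0
C[1][1] = 1×1 + 1×1 = 2
Result: [[0, 3], [0, 2]]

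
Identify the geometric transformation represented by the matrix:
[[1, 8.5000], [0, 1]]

This matrix represents: horizontal shear with factor 8.5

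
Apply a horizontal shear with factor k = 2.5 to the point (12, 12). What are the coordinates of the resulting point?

Shear matrix for horizontal shear with factor k = 2.5:
[[1, 2.50], [0, 1]]
Result: (12, 12) → (42, 12)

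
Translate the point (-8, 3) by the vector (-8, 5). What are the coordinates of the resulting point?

Translation by (-8, 5) (homogeneous matrix [[1, 0, -8], [0, 1, 5], [0, 0, 1]]):
x' = -8 + -8 = -16
y' = 3 + 5 = 8
Result: (-16, 8)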